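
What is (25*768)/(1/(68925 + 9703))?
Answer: 1509657600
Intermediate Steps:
(25*768)/(1/(68925 + 9703)) = 19200/(1/78628) = 19200*78628 = 1509657600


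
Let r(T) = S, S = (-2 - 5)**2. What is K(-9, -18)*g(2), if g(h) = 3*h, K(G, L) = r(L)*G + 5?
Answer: -2616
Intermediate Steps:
S = 49 (S = (-7)**2 = 49)
r(T) = 49
K(G, L) = 5 + 49*G (K(G, L) = 49*G + 5 = 5 + 49*G)
K(-9, -18)*g(2) = (5 + 49*(-9))*(3*2) = (5 - 441)*6 = -436*6 = -2616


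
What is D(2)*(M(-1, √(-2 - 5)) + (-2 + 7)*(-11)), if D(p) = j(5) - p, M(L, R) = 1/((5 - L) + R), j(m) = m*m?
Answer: 23*(-55*√7 + 329*I)/(√7 - 6*I) ≈ -1261.8 - 1.4152*I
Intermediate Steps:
j(m) = m²
M(L, R) = 1/(5 + R - L)
D(p) = 25 - p (D(p) = 5² - p = 25 - p)
D(2)*(M(-1, √(-2 - 5)) + (-2 + 7)*(-11)) = (25 - 1*2)*(1/(5 + √(-2 - 5) - 1*(-1)) + (-2 + 7)*(-11)) = (25 - 2)*(1/(5 + √(-7) + 1) + 5*(-11)) = 23*(1/(5 + I*√7 + 1) - 55) = 23*(1/(6 + I*√7) - 55) = 23*(-55 + 1/(6 + I*√7)) = -1265 + 23/(6 + I*√7)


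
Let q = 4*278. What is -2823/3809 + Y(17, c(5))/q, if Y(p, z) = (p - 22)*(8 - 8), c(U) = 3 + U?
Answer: -2823/3809 ≈ -0.74114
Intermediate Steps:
Y(p, z) = 0 (Y(p, z) = (-22 + p)*0 = 0)
q = 1112
-2823/3809 + Y(17, c(5))/q = -2823/3809 + 0/1112 = -2823*1/3809 + 0*(1/1112) = -2823/3809 + 0 = -2823/3809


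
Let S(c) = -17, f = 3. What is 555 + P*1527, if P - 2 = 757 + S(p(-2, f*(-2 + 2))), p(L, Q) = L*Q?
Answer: 1133589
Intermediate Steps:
P = 742 (P = 2 + (757 - 17) = 2 + 740 = 742)
555 + P*1527 = 555 + 742*1527 = 555 + 1133034 = 1133589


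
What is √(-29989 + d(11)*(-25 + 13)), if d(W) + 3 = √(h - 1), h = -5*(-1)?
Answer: I*√29977 ≈ 173.14*I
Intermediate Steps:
h = 5
d(W) = -1 (d(W) = -3 + √(5 - 1) = -3 + √4 = -3 + 2 = -1)
√(-29989 + d(11)*(-25 + 13)) = √(-29989 - (-25 + 13)) = √(-29989 - 1*(-12)) = √(-29989 + 12) = √(-29977) = I*√29977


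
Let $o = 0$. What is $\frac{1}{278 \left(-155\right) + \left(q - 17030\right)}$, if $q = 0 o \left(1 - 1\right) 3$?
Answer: $- \frac{1}{60120} \approx -1.6633 \cdot 10^{-5}$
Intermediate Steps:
$q = 0$ ($q = 0 \cdot 0 \left(1 - 1\right) 3 = 0 \cdot 0 \cdot 3 = 0 \cdot 0 = 0$)
$\frac{1}{278 \left(-155\right) + \left(q - 17030\right)} = \frac{1}{278 \left(-155\right) + \left(0 - 17030\right)} = \frac{1}{-43090 + \left(0 - 17030\right)} = \frac{1}{-43090 - 17030} = \frac{1}{-60120} = - \frac{1}{60120}$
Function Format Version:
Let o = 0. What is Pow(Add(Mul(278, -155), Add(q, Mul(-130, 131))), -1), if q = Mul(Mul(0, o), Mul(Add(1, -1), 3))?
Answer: Rational(-1, 60120) ≈ -1.6633e-5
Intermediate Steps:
q = 0 (q = Mul(Mul(0, 0), Mul(Add(1, -1), 3)) = Mul(0, Mul(0, 3)) = Mul(0, 0) = 0)
Pow(Add(Mul(278, -155), Add(q, Mul(-130, 131))), -1) = Pow(Add(Mul(278, -155), Add(0, Mul(-130, 131))), -1) = Pow(Add(-43090, Add(0, -17030)), -1) = Pow(Add(-43090, -17030), -1) = Pow(-60120, -1) = Rational(-1, 60120)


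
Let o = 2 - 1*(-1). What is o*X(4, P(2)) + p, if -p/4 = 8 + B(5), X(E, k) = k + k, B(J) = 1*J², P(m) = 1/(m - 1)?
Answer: -126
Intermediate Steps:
P(m) = 1/(-1 + m)
B(J) = J²
X(E, k) = 2*k
o = 3 (o = 2 + 1 = 3)
p = -132 (p = -4*(8 + 5²) = -4*(8 + 25) = -4*33 = -132)
o*X(4, P(2)) + p = 3*(2/(-1 + 2)) - 132 = 3*(2/1) - 132 = 3*(2*1) - 132 = 3*2 - 132 = 6 - 132 = -126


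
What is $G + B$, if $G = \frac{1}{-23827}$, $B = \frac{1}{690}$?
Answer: $\frac{23137}{16440630} \approx 0.0014073$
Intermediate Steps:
$B = \frac{1}{690} \approx 0.0014493$
$G = - \frac{1}{23827} \approx -4.1969 \cdot 10^{-5}$
$G + B = - \frac{1}{23827} + \frac{1}{690} = \frac{23137}{16440630}$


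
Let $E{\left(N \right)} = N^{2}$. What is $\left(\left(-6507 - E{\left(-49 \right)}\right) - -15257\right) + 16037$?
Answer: $22386$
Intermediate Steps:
$\left(\left(-6507 - E{\left(-49 \right)}\right) - -15257\right) + 16037 = \left(\left(-6507 - \left(-49\right)^{2}\right) - -15257\right) + 16037 = \left(\left(-6507 - 2401\right) + \left(-373 + 15630\right)\right) + 16037 = \left(\left(-6507 - 2401\right) + 15257\right) + 16037 = \left(-8908 + 15257\right) + 16037 = 6349 + 16037 = 22386$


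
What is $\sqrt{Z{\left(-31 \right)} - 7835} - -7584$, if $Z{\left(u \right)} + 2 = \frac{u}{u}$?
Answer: $7584 + 2 i \sqrt{1959} \approx 7584.0 + 88.521 i$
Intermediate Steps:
$Z{\left(u \right)} = -1$ ($Z{\left(u \right)} = -2 + \frac{u}{u} = -2 + 1 = -1$)
$\sqrt{Z{\left(-31 \right)} - 7835} - -7584 = \sqrt{-1 - 7835} - -7584 = \sqrt{-7836} + 7584 = 2 i \sqrt{1959} + 7584 = 7584 + 2 i \sqrt{1959}$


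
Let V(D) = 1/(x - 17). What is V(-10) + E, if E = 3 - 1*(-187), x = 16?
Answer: 189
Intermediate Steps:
V(D) = -1 (V(D) = 1/(16 - 17) = 1/(-1) = -1)
E = 190 (E = 3 + 187 = 190)
V(-10) + E = -1 + 190 = 189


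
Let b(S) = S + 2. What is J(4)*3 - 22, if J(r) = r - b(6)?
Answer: -34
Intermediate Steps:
b(S) = 2 + S
J(r) = -8 + r (J(r) = r - (2 + 6) = r - 1*8 = r - 8 = -8 + r)
J(4)*3 - 22 = (-8 + 4)*3 - 22 = -4*3 - 22 = -12 - 22 = -34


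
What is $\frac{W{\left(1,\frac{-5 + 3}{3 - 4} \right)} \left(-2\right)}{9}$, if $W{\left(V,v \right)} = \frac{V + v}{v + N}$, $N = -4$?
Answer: $\frac{1}{3} \approx 0.33333$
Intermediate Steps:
$W{\left(V,v \right)} = \frac{V + v}{-4 + v}$ ($W{\left(V,v \right)} = \frac{V + v}{v - 4} = \frac{V + v}{-4 + v}$)
$\frac{W{\left(1,\frac{-5 + 3}{3 - 4} \right)} \left(-2\right)}{9} = \frac{\frac{1 + \frac{-5 + 3}{3 - 4}}{-4 + \frac{-5 + 3}{3 - 4}} \left(-2\right)}{9} = \frac{1 - \frac{2}{-1}}{-4 - \frac{2}{-1}} \left(-2\right) \frac{1}{9} = \frac{1 - -2}{-4 - -2} \left(-2\right) \frac{1}{9} = \frac{1 + 2}{-4 + 2} \left(-2\right) \frac{1}{9} = \frac{1}{-2} \cdot 3 \left(-2\right) \frac{1}{9} = \left(- \frac{1}{2}\right) 3 \left(-2\right) \frac{1}{9} = \left(- \frac{3}{2}\right) \left(-2\right) \frac{1}{9} = 3 \cdot \frac{1}{9} = \frac{1}{3}$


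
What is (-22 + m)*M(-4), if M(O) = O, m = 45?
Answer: -92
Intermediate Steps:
(-22 + m)*M(-4) = (-22 + 45)*(-4) = 23*(-4) = -92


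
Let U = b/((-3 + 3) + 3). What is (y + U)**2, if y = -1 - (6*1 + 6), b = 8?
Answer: 961/9 ≈ 106.78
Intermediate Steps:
y = -13 (y = -1 - (6 + 6) = -1 - 1*12 = -1 - 12 = -13)
U = 8/3 (U = 8/((-3 + 3) + 3) = 8/(0 + 3) = 8/3 ≈ 2.6667)
(y + U)**2 = (-13 + 8/3)**2 = (-31/3)**2 = 961/9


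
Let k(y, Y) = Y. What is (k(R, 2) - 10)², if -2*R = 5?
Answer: 64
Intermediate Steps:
R = -5/2 (R = -½*5 = -5/2 ≈ -2.5000)
(k(R, 2) - 10)² = (2 - 10)² = (-8)² = 64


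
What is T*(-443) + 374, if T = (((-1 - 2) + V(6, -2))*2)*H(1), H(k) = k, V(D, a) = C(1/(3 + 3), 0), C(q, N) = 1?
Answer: 2146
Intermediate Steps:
V(D, a) = 1
T = -4 (T = (((-1 - 2) + 1)*2)*1 = ((-3 + 1)*2)*1 = -2*2*1 = -4*1 = -4)
T*(-443) + 374 = -4*(-443) + 374 = 1772 + 374 = 2146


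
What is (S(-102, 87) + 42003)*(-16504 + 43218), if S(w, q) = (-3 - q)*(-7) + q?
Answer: 1141222080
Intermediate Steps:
S(w, q) = 21 + 8*q (S(w, q) = (21 + 7*q) + q = 21 + 8*q)
(S(-102, 87) + 42003)*(-16504 + 43218) = ((21 + 8*87) + 42003)*(-16504 + 43218) = ((21 + 696) + 42003)*26714 = (717 + 42003)*26714 = 42720*26714 = 1141222080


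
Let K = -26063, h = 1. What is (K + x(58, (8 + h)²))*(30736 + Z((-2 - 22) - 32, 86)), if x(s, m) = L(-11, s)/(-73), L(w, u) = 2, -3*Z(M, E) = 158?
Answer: -175134422050/219 ≈ -7.9970e+8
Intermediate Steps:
Z(M, E) = -158/3 (Z(M, E) = -⅓*158 = -158/3)
x(s, m) = -2/73 (x(s, m) = 2/(-73) = 2*(-1/73) = -2/73)
(K + x(58, (8 + h)²))*(30736 + Z((-2 - 22) - 32, 86)) = (-26063 - 2/73)*(30736 - 158/3) = -1902601/73*92050/3 = -175134422050/219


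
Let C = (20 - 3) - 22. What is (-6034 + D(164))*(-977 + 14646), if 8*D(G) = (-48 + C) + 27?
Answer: -330092681/4 ≈ -8.2523e+7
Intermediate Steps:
C = -5 (C = 17 - 22 = -5)
D(G) = -13/4 (D(G) = ((-48 - 5) + 27)/8 = (-53 + 27)/8 = (1/8)*(-26) = -13/4)
(-6034 + D(164))*(-977 + 14646) = (-6034 - 13/4)*(-977 + 14646) = -24149/4*13669 = -330092681/4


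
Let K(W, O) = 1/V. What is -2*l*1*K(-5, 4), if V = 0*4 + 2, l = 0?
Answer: 0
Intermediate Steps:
V = 2 (V = 0 + 2 = 2)
K(W, O) = 1/2
-2*l*1*K(-5, 4) = -2*0*1/2 = -0/2 = -2*0 = 0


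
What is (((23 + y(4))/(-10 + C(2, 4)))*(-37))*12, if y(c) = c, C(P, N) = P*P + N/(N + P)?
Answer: 8991/4 ≈ 2247.8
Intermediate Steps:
C(P, N) = P² + N/(N + P)
(((23 + y(4))/(-10 + C(2, 4)))*(-37))*12 = (((23 + 4)/(-10 + (4 + 2³ + 4*2²)/(4 + 2)))*(-37))*12 = ((27/(-10 + (4 + 8 + 4*4)/6))*(-37))*12 = ((27/(-10 + (4 + 8 + 16)/6))*(-37))*12 = ((27/(-10 + (⅙)*28))*(-37))*12 = ((27/(-10 + 14/3))*(-37))*12 = ((27/(-16/3))*(-37))*12 = ((27*(-3/16))*(-37))*12 = -81/16*(-37)*12 = (2997/16)*12 = 8991/4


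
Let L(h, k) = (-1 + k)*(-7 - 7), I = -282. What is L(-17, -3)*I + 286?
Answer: -15506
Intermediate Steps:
L(h, k) = 14 - 14*k (L(h, k) = (-1 + k)*(-14) = 14 - 14*k)
L(-17, -3)*I + 286 = (14 - 14*(-3))*(-282) + 286 = (14 + 42)*(-282) + 286 = 56*(-282) + 286 = -15792 + 286 = -15506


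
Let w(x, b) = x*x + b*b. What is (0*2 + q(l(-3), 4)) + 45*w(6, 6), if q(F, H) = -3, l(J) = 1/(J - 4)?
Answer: 3237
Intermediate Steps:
l(J) = 1/(-4 + J)
w(x, b) = b² + x² (w(x, b) = x² + b² = b² + x²)
(0*2 + q(l(-3), 4)) + 45*w(6, 6) = (0*2 - 3) + 45*(6² + 6²) = (0 - 3) + 45*(36 + 36) = -3 + 45*72 = -3 + 3240 = 3237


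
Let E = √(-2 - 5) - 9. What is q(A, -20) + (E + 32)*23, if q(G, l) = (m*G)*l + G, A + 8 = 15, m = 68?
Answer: -8984 + 23*I*√7 ≈ -8984.0 + 60.852*I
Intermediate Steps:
E = -9 + I*√7 (E = √(-7) - 9 = I*√7 - 9 = -9 + I*√7 ≈ -9.0 + 2.6458*I)
A = 7 (A = -8 + 15 = 7)
q(G, l) = G + 68*G*l (q(G, l) = (68*G)*l + G = 68*G*l + G = G + 68*G*l)
q(A, -20) + (E + 32)*23 = 7*(1 + 68*(-20)) + ((-9 + I*√7) + 32)*23 = 7*(1 - 1360) + (23 + I*√7)*23 = 7*(-1359) + (529 + 23*I*√7) = -9513 + (529 + 23*I*√7) = -8984 + 23*I*√7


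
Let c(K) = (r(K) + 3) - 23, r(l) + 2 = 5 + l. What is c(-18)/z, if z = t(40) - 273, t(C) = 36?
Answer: 35/237 ≈ 0.14768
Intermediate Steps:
r(l) = 3 + l (r(l) = -2 + (5 + l) = 3 + l)
c(K) = -17 + K (c(K) = ((3 + K) + 3) - 23 = (6 + K) - 23 = -17 + K)
z = -237 (z = 36 - 273 = -237)
c(-18)/z = (-17 - 18)/(-237) = -35*(-1/237) = 35/237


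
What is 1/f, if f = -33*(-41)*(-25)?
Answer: -1/33825 ≈ -2.9564e-5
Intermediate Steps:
f = -33825 (f = 1353*(-25) = -33825)
1/f = 1/(-33825) = -1/33825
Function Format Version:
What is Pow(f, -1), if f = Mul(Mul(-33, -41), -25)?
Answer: Rational(-1, 33825) ≈ -2.9564e-5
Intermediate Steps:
f = -33825 (f = Mul(1353, -25) = -33825)
Pow(f, -1) = Pow(-33825, -1) = Rational(-1, 33825)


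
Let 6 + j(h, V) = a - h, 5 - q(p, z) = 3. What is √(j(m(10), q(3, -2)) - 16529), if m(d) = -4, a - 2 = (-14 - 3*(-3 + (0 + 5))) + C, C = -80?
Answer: I*√16629 ≈ 128.95*I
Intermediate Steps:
q(p, z) = 2 (q(p, z) = 5 - 1*3 = 5 - 3 = 2)
a = -98 (a = 2 + ((-14 - 3*(-3 + (0 + 5))) - 80) = 2 + ((-14 - 3*(-3 + 5)) - 80) = 2 + ((-14 - 3*2) - 80) = 2 + ((-14 - 1*6) - 80) = 2 + ((-14 - 6) - 80) = 2 + (-20 - 80) = 2 - 100 = -98)
j(h, V) = -104 - h (j(h, V) = -6 + (-98 - h) = -104 - h)
√(j(m(10), q(3, -2)) - 16529) = √((-104 - 1*(-4)) - 16529) = √((-104 + 4) - 16529) = √(-100 - 16529) = √(-16629) = I*√16629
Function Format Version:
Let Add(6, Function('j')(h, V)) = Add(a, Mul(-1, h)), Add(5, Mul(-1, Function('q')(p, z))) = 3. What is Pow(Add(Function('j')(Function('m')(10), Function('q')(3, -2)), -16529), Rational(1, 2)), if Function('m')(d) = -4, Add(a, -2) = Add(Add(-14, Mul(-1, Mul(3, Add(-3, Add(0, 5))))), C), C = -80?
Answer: Mul(I, Pow(16629, Rational(1, 2))) ≈ Mul(128.95, I)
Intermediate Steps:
Function('q')(p, z) = 2 (Function('q')(p, z) = Add(5, Mul(-1, 3)) = Add(5, -3) = 2)
a = -98 (a = Add(2, Add(Add(-14, Mul(-1, Mul(3, Add(-3, Add(0, 5))))), -80)) = Add(2, Add(Add(-14, Mul(-1, Mul(3, Add(-3, 5)))), -80)) = Add(2, Add(Add(-14, Mul(-1, Mul(3, 2))), -80)) = Add(2, Add(Add(-14, Mul(-1, 6)), -80)) = Add(2, Add(Add(-14, -6), -80)) = Add(2, Add(-20, -80)) = Add(2, -100) = -98)
Function('j')(h, V) = Add(-104, Mul(-1, h)) (Function('j')(h, V) = Add(-6, Add(-98, Mul(-1, h))) = Add(-104, Mul(-1, h)))
Pow(Add(Function('j')(Function('m')(10), Function('q')(3, -2)), -16529), Rational(1, 2)) = Pow(Add(Add(-104, Mul(-1, -4)), -16529), Rational(1, 2)) = Pow(Add(Add(-104, 4), -16529), Rational(1, 2)) = Pow(Add(-100, -16529), Rational(1, 2)) = Pow(-16629, Rational(1, 2)) = Mul(I, Pow(16629, Rational(1, 2)))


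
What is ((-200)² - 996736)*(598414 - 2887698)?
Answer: 2190240417024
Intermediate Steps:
((-200)² - 996736)*(598414 - 2887698) = (40000 - 996736)*(-2289284) = -956736*(-2289284) = 2190240417024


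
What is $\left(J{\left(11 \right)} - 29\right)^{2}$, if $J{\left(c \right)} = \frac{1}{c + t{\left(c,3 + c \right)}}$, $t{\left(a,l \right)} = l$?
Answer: $\frac{524176}{625} \approx 838.68$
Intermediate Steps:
$J{\left(c \right)} = \frac{1}{3 + 2 c}$ ($J{\left(c \right)} = \frac{1}{c + \left(3 + c\right)} = \frac{1}{3 + 2 c}$)
$\left(J{\left(11 \right)} - 29\right)^{2} = \left(\frac{1}{3 + 2 \cdot 11} - 29\right)^{2} = \left(\frac{1}{3 + 22} - 29\right)^{2} = \left(\frac{1}{25} - 29\right)^{2} = \left(- \frac{724}{25}\right)^{2} = \frac{524176}{625}$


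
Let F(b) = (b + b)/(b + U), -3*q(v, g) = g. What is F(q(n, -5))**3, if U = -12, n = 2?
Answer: -1000/29791 ≈ -0.033567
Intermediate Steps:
q(v, g) = -g/3
F(b) = 2*b/(-12 + b) (F(b) = (b + b)/(b - 12) = (2*b)/(-12 + b) = 2*b/(-12 + b))
F(q(n, -5))**3 = (2*(-1/3*(-5))/(-12 - 1/3*(-5)))**3 = (2*(5/3)/(-12 + 5/3))**3 = (2*(5/3)/(-31/3))**3 = (2*(5/3)*(-3/31))**3 = (-10/31)**3 = -1000/29791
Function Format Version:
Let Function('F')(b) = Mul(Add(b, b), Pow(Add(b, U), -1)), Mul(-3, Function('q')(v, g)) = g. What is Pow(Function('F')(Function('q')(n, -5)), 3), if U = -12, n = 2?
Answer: Rational(-1000, 29791) ≈ -0.033567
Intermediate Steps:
Function('q')(v, g) = Mul(Rational(-1, 3), g)
Function('F')(b) = Mul(2, b, Pow(Add(-12, b), -1)) (Function('F')(b) = Mul(Add(b, b), Pow(Add(b, -12), -1)) = Mul(Mul(2, b), Pow(Add(-12, b), -1)) = Mul(2, b, Pow(Add(-12, b), -1)))
Pow(Function('F')(Function('q')(n, -5)), 3) = Pow(Mul(2, Mul(Rational(-1, 3), -5), Pow(Add(-12, Mul(Rational(-1, 3), -5)), -1)), 3) = Pow(Mul(2, Rational(5, 3), Pow(Add(-12, Rational(5, 3)), -1)), 3) = Pow(Mul(2, Rational(5, 3), Pow(Rational(-31, 3), -1)), 3) = Pow(Mul(2, Rational(5, 3), Rational(-3, 31)), 3) = Pow(Rational(-10, 31), 3) = Rational(-1000, 29791)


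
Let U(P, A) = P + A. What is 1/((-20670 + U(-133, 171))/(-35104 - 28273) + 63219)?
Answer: 63377/4006651195 ≈ 1.5818e-5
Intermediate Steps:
U(P, A) = A + P
1/((-20670 + U(-133, 171))/(-35104 - 28273) + 63219) = 1/((-20670 + (171 - 133))/(-35104 - 28273) + 63219) = 1/((-20670 + 38)/(-63377) + 63219) = 1/(-20632*(-1/63377) + 63219) = 1/(20632/63377 + 63219) = 1/(4006651195/63377) = 63377/4006651195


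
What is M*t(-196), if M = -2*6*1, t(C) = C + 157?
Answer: 468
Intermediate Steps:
t(C) = 157 + C
M = -12 (M = -12*1 = -12)
M*t(-196) = -12*(157 - 196) = -12*(-39) = 468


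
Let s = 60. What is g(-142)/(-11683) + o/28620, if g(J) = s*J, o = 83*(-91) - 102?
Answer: 30881807/66873492 ≈ 0.46179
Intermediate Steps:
o = -7655 (o = -7553 - 102 = -7655)
g(J) = 60*J
g(-142)/(-11683) + o/28620 = (60*(-142))/(-11683) - 7655/28620 = -8520*(-1/11683) - 7655*1/28620 = 8520/11683 - 1531/5724 = 30881807/66873492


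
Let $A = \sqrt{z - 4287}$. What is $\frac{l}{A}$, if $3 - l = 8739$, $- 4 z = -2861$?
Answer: $\frac{192 i \sqrt{14287}}{157} \approx 146.17 i$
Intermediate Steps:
$z = \frac{2861}{4}$ ($z = \left(- \frac{1}{4}\right) \left(-2861\right) = \frac{2861}{4} \approx 715.25$)
$l = -8736$ ($l = 3 - 8739 = -8736$)
$A = \frac{i \sqrt{14287}}{2}$ ($A = \sqrt{\frac{2861}{4} - 4287} = \sqrt{- \frac{14287}{4}} = \frac{i \sqrt{14287}}{2} \approx 59.764 i$)
$\frac{l}{A} = - \frac{8736}{\frac{1}{2} i \sqrt{14287}} = - 8736 \left(- \frac{2 i \sqrt{14287}}{14287}\right) = \frac{192 i \sqrt{14287}}{157}$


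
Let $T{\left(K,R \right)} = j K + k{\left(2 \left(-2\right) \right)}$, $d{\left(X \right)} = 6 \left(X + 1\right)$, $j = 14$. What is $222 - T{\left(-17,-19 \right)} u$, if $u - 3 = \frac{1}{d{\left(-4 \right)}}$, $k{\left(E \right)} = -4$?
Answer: $\frac{8411}{9} \approx 934.56$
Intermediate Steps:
$d{\left(X \right)} = 6 + 6 X$ ($d{\left(X \right)} = 6 \left(1 + X\right) = 6 + 6 X$)
$u = \frac{53}{18}$ ($u = 3 + \frac{1}{6 + 6 \left(-4\right)} = 3 + \frac{1}{6 - 24} = 3 + \frac{1}{-18} = 3 - \frac{1}{18} = \frac{53}{18} \approx 2.9444$)
$T{\left(K,R \right)} = -4 + 14 K$ ($T{\left(K,R \right)} = 14 K - 4 = -4 + 14 K$)
$222 - T{\left(-17,-19 \right)} u = 222 - \left(-4 + 14 \left(-17\right)\right) \frac{53}{18} = 222 - \left(-4 - 238\right) \frac{53}{18} = 222 - \left(-242\right) \frac{53}{18} = 222 - - \frac{6413}{9} = 222 + \frac{6413}{9} = \frac{8411}{9}$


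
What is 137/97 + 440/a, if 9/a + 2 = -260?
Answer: -11180927/873 ≈ -12807.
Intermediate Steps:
a = -9/262 (a = 9/(-2 - 260) = 9/(-262) = 9*(-1/262) = -9/262 ≈ -0.034351)
137/97 + 440/a = 137/97 + 440/(-9/262) = 137*(1/97) + 440*(-262/9) = 137/97 - 115280/9 = -11180927/873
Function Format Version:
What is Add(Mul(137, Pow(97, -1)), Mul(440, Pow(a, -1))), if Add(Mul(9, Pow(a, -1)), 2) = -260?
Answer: Rational(-11180927, 873) ≈ -12807.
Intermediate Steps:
a = Rational(-9, 262) (a = Mul(9, Pow(Add(-2, -260), -1)) = Mul(9, Pow(-262, -1)) = Mul(9, Rational(-1, 262)) = Rational(-9, 262) ≈ -0.034351)
Add(Mul(137, Pow(97, -1)), Mul(440, Pow(a, -1))) = Add(Mul(137, Pow(97, -1)), Mul(440, Pow(Rational(-9, 262), -1))) = Add(Mul(137, Rational(1, 97)), Mul(440, Rational(-262, 9))) = Add(Rational(137, 97), Rational(-115280, 9)) = Rational(-11180927, 873)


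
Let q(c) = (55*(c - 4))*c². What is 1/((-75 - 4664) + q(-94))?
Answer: -1/47630779 ≈ -2.0995e-8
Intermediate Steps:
q(c) = c²*(-220 + 55*c) (q(c) = (55*(-4 + c))*c² = (-220 + 55*c)*c² = c²*(-220 + 55*c))
1/((-75 - 4664) + q(-94)) = 1/((-75 - 4664) + 55*(-94)²*(-4 - 94)) = 1/(-4739 + 55*8836*(-98)) = 1/(-4739 - 47626040) = 1/(-47630779) = -1/47630779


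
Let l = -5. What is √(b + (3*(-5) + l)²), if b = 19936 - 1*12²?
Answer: 4*√1262 ≈ 142.10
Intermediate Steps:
b = 19792 (b = 19936 - 1*144 = 19936 - 144 = 19792)
√(b + (3*(-5) + l)²) = √(19792 + (3*(-5) - 5)²) = √(19792 + (-15 - 5)²) = √(19792 + (-20)²) = √(19792 + 400) = √20192 = 4*√1262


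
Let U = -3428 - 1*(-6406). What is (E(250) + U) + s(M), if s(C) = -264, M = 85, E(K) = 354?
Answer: 3068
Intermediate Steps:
U = 2978 (U = -3428 + 6406 = 2978)
(E(250) + U) + s(M) = (354 + 2978) - 264 = 3332 - 264 = 3068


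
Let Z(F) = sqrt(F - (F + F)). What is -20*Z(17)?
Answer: -20*I*sqrt(17) ≈ -82.462*I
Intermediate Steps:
Z(F) = sqrt(-F) (Z(F) = sqrt(F - 2*F) = sqrt(-F))
-20*Z(17) = -20*I*sqrt(17)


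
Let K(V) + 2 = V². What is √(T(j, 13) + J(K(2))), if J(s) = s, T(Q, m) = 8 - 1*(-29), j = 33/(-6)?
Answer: √39 ≈ 6.2450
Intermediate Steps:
K(V) = -2 + V²
j = -11/2 (j = 33*(-⅙) = -11/2 ≈ -5.5000)
T(Q, m) = 37 (T(Q, m) = 8 + 29 = 37)
√(T(j, 13) + J(K(2))) = √(37 + (-2 + 2²)) = √(37 + (-2 + 4)) = √(37 + 2) = √39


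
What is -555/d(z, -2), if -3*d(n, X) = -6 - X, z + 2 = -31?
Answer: -1665/4 ≈ -416.25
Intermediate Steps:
z = -33 (z = -2 - 31 = -33)
d(n, X) = 2 + X/3 (d(n, X) = -(-6 - X)/3 = 2 + X/3)
-555/d(z, -2) = -555/(2 + (1/3)*(-2)) = -555/(2 - 2/3) = -555/4/3 = -555*3/4 = -1665/4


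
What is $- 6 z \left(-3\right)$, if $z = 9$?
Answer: $162$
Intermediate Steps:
$- 6 z \left(-3\right) = - 6 \cdot 9 \left(-3\right) = \left(-6\right) \left(-27\right) = 162$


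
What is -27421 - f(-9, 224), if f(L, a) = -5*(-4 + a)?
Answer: -26321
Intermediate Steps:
f(L, a) = 20 - 5*a
-27421 - f(-9, 224) = -27421 - (20 - 5*224) = -27421 - (20 - 1120) = -27421 - 1*(-1100) = -27421 + 1100 = -26321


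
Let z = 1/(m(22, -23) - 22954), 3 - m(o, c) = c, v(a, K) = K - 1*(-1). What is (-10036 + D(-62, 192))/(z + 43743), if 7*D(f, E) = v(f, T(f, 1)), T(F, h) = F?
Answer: -1612136464/7020576521 ≈ -0.22963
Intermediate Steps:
v(a, K) = 1 + K (v(a, K) = K + 1 = 1 + K)
m(o, c) = 3 - c
z = -1/22928 (z = 1/((3 - 1*(-23)) - 22954) = 1/((3 + 23) - 22954) = 1/(26 - 22954) = 1/(-22928) = -1/22928 ≈ -4.3615e-5)
D(f, E) = 1/7 + f/7 (D(f, E) = (1 + f)/7 = 1/7 + f/7)
(-10036 + D(-62, 192))/(z + 43743) = (-10036 + (1/7 + (1/7)*(-62)))/(-1/22928 + 43743) = (-10036 + (1/7 - 62/7))/(1002939503/22928) = (-10036 - 61/7)*(22928/1002939503) = -70313/7*22928/1002939503 = -1612136464/7020576521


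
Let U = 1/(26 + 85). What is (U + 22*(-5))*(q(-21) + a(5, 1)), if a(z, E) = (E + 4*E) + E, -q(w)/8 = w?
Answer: -708122/37 ≈ -19138.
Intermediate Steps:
q(w) = -8*w
a(z, E) = 6*E (a(z, E) = 5*E + E = 6*E)
U = 1/111 ≈ 0.0090090
(U + 22*(-5))*(q(-21) + a(5, 1)) = (1/111 + 22*(-5))*(-8*(-21) + 6*1) = (1/111 - 110)*(168 + 6) = -12209/111*174 = -708122/37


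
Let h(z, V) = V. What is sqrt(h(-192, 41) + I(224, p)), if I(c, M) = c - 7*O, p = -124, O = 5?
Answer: sqrt(230) ≈ 15.166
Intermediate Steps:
I(c, M) = -35 + c (I(c, M) = c - 7*5 = c - 35 = -35 + c)
sqrt(h(-192, 41) + I(224, p)) = sqrt(41 + (-35 + 224)) = sqrt(41 + 189) = sqrt(230)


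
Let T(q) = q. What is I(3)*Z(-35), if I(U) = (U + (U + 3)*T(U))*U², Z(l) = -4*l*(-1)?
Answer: -26460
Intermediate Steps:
Z(l) = 4*l
I(U) = U²*(U + U*(3 + U)) (I(U) = (U + (U + 3)*U)*U² = (U + (3 + U)*U)*U² = (U + U*(3 + U))*U² = U²*(U + U*(3 + U)))
I(3)*Z(-35) = (3³*(4 + 3))*(4*(-35)) = (27*7)*(-140) = 189*(-140) = -26460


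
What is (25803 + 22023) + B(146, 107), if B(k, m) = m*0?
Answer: 47826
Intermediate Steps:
B(k, m) = 0
(25803 + 22023) + B(146, 107) = (25803 + 22023) + 0 = 47826 + 0 = 47826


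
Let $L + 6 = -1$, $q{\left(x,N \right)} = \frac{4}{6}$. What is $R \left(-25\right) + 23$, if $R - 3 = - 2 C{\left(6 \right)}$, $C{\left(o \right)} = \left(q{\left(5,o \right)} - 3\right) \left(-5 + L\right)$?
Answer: $1348$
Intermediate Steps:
$q{\left(x,N \right)} = \frac{2}{3}$ ($q{\left(x,N \right)} = 4 \cdot \frac{1}{6} = \frac{2}{3}$)
$L = -7$ ($L = -6 - 1 = -7$)
$C{\left(o \right)} = 28$ ($C{\left(o \right)} = \left(\frac{2}{3} - 3\right) \left(-5 - 7\right) = \left(- \frac{7}{3}\right) \left(-12\right) = 28$)
$R = -53$ ($R = 3 - 56 = -53$)
$R \left(-25\right) + 23 = \left(-53\right) \left(-25\right) + 23 = 1325 + 23 = 1348$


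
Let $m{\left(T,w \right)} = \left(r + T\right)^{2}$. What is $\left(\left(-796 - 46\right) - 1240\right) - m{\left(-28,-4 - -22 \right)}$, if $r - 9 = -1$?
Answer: $-2482$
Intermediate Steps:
$r = 8$ ($r = 9 - 1 = 8$)
$m{\left(T,w \right)} = \left(8 + T\right)^{2}$
$\left(\left(-796 - 46\right) - 1240\right) - m{\left(-28,-4 - -22 \right)} = \left(\left(-796 - 46\right) - 1240\right) - \left(8 - 28\right)^{2} = \left(-842 - 1240\right) - \left(-20\right)^{2} = -2082 - 400 = -2482$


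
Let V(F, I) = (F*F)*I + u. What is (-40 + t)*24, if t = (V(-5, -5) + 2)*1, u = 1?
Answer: -3888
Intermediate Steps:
V(F, I) = 1 + I*F² (V(F, I) = (F*F)*I + 1 = F²*I + 1 = I*F² + 1 = 1 + I*F²)
t = -122 (t = ((1 - 5*(-5)²) + 2)*1 = ((1 - 5*25) + 2)*1 = ((1 - 125) + 2)*1 = (-124 + 2)*1 = -122*1 = -122)
(-40 + t)*24 = (-40 - 122)*24 = -162*24 = -3888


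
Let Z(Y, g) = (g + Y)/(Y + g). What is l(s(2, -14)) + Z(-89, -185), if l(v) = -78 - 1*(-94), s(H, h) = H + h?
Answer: 17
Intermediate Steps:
Z(Y, g) = 1 (Z(Y, g) = (Y + g)/(Y + g) = 1)
l(v) = 16 (l(v) = -78 + 94 = 16)
l(s(2, -14)) + Z(-89, -185) = 16 + 1 = 17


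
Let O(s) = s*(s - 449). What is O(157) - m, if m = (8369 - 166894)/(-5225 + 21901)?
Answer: -764336019/16676 ≈ -45835.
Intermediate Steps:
O(s) = s*(-449 + s)
m = -158525/16676 ≈ -9.5062
O(157) - m = 157*(-449 + 157) - 1*(-158525/16676) = 157*(-292) + 158525/16676 = -45844 + 158525/16676 = -764336019/16676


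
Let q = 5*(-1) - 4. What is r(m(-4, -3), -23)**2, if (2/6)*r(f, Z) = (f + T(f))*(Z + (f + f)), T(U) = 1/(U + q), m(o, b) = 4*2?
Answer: 21609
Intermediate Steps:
m(o, b) = 8
q = -9 (q = -5 - 4 = -9)
T(U) = 1/(-9 + U) (T(U) = 1/(U - 9) = 1/(-9 + U))
r(f, Z) = 3*(Z + 2*f)*(f + 1/(-9 + f)) (r(f, Z) = 3*((f + 1/(-9 + f))*(Z + (f + f))) = 3*((f + 1/(-9 + f))*(Z + 2*f)) = 3*((Z + 2*f)*(f + 1/(-9 + f))) = 3*(Z + 2*f)*(f + 1/(-9 + f)))
r(m(-4, -3), -23)**2 = (3*(-23 + 2*8 + 8*(-9 + 8)*(-23 + 2*8))/(-9 + 8))**2 = (3*(-23 + 16 + 8*(-1)*(-23 + 16))/(-1))**2 = (3*(-1)*(-23 + 16 + 8*(-1)*(-7)))**2 = (3*(-1)*(-23 + 16 + 56))**2 = (3*(-1)*49)**2 = (-147)**2 = 21609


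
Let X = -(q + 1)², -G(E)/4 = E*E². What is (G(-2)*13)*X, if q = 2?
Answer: -3744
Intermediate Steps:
G(E) = -4*E³ (G(E) = -4*E*E² = -4*E³)
X = -9 (X = -(2 + 1)² = -1*3² = -1*9 = -9)
(G(-2)*13)*X = (-4*(-2)³*13)*(-9) = (-4*(-8)*13)*(-9) = (32*13)*(-9) = 416*(-9) = -3744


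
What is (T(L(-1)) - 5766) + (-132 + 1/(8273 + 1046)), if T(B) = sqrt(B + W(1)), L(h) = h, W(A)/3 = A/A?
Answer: -54963461/9319 + sqrt(2) ≈ -5896.6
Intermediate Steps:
W(A) = 3 (W(A) = 3*(A/A) = 3*1 = 3)
T(B) = sqrt(3 + B) (T(B) = sqrt(B + 3) = sqrt(3 + B))
(T(L(-1)) - 5766) + (-132 + 1/(8273 + 1046)) = (sqrt(3 - 1) - 5766) + (-132 + 1/(8273 + 1046)) = (sqrt(2) - 5766) + (-132 + 1/9319) = (-5766 + sqrt(2)) + (-132 + 1/9319) = (-5766 + sqrt(2)) - 1230107/9319 = -54963461/9319 + sqrt(2)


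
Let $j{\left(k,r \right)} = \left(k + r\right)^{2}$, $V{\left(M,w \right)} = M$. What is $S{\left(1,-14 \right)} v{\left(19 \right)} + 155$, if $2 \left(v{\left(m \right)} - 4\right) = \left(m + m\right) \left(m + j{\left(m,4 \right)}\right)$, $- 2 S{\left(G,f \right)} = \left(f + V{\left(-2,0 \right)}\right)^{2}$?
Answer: $-1333093$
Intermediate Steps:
$S{\left(G,f \right)} = - \frac{\left(-2 + f\right)^{2}}{2}$ ($S{\left(G,f \right)} = - \frac{\left(f - 2\right)^{2}}{2} = - \frac{\left(-2 + f\right)^{2}}{2}$)
$v{\left(m \right)} = 4 + m \left(m + \left(4 + m\right)^{2}\right)$ ($v{\left(m \right)} = 4 + \frac{\left(m + m\right) \left(m + \left(m + 4\right)^{2}\right)}{2} = 4 + \frac{2 m \left(m + \left(4 + m\right)^{2}\right)}{2} = 4 + m \left(m + \left(4 + m\right)^{2}\right)$)
$S{\left(1,-14 \right)} v{\left(19 \right)} + 155 = - \frac{\left(-2 - 14\right)^{2}}{2} \left(4 + 19^{2} + 19 \left(4 + 19\right)^{2}\right) + 155 = - \frac{\left(-16\right)^{2}}{2} \left(4 + 361 + 19 \cdot 23^{2}\right) + 155 = \left(- \frac{1}{2}\right) 256 \left(4 + 361 + 19 \cdot 529\right) + 155 = - 128 \left(4 + 361 + 10051\right) + 155 = \left(-128\right) 10416 + 155 = -1333248 + 155 = -1333093$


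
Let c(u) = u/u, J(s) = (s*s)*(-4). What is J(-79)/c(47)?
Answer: -24964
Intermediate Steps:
J(s) = -4*s² (J(s) = s²*(-4) = -4*s²)
c(u) = 1
J(-79)/c(47) = -4*(-79)²/1 = -4*6241*1 = -24964*1 = -24964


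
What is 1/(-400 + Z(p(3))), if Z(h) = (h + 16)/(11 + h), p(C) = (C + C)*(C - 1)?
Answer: -23/9172 ≈ -0.0025076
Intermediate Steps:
p(C) = 2*C*(-1 + C) (p(C) = (2*C)*(-1 + C) = 2*C*(-1 + C))
Z(h) = (16 + h)/(11 + h)
1/(-400 + Z(p(3))) = 1/(-400 + (16 + 2*3*(-1 + 3))/(11 + 2*3*(-1 + 3))) = 1/(-400 + (16 + 2*3*2)/(11 + 2*3*2)) = 1/(-400 + (16 + 12)/(11 + 12)) = 1/(-400 + 28/23) = 1/(-9172/23) = -23/9172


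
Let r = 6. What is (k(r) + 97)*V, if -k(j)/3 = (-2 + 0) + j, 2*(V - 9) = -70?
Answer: -2210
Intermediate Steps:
V = -26 (V = 9 + (½)*(-70) = 9 - 35 = -26)
k(j) = 6 - 3*j (k(j) = -3*((-2 + 0) + j) = -3*(-2 + j) = 6 - 3*j)
(k(r) + 97)*V = ((6 - 3*6) + 97)*(-26) = ((6 - 18) + 97)*(-26) = (-12 + 97)*(-26) = 85*(-26) = -2210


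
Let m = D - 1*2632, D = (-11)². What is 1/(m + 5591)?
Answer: 1/3080 ≈ 0.00032468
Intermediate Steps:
D = 121
m = -2511 (m = 121 - 1*2632 = 121 - 2632 = -2511)
1/(m + 5591) = 1/(-2511 + 5591) = 1/3080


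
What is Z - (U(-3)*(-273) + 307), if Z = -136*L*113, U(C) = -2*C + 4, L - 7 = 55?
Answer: -950393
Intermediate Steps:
L = 62 (L = 7 + 55 = 62)
U(C) = 4 - 2*C
Z = -952816 (Z = -136*62*113 = -8432*113 = -952816)
Z - (U(-3)*(-273) + 307) = -952816 - ((4 - 2*(-3))*(-273) + 307) = -952816 - ((4 + 6)*(-273) + 307) = -952816 - (10*(-273) + 307) = -952816 - (-2730 + 307) = -952816 - 1*(-2423) = -952816 + 2423 = -950393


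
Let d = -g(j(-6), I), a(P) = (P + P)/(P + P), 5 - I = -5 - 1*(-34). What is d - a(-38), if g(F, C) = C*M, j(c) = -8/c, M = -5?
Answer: -121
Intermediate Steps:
I = -24 (I = 5 - (-5 - 1*(-34)) = 5 - (-5 + 34) = 5 - 1*29 = 5 - 29 = -24)
g(F, C) = -5*C (g(F, C) = C*(-5) = -5*C)
a(P) = 1 (a(P) = (2*P)/((2*P)) = (2*P)*(1/(2*P)) = 1)
d = -120 (d = -(-5)*(-24) = -1*120 = -120)
d - a(-38) = -120 - 1*1 = -120 - 1 = -121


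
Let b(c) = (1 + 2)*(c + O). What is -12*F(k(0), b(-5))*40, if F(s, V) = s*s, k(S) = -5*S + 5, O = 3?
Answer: -12000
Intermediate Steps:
b(c) = 9 + 3*c (b(c) = (1 + 2)*(c + 3) = 3*(3 + c) = 9 + 3*c)
k(S) = 5 - 5*S
F(s, V) = s²
-12*F(k(0), b(-5))*40 = -12*(5 - 5*0)²*40 = -12*(5 + 0)²*40 = -12*5²*40 = -12*25*40 = -300*40 = -12000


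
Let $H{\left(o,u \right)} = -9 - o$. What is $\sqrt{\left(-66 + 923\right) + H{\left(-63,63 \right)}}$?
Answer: $\sqrt{911} \approx 30.183$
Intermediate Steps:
$\sqrt{\left(-66 + 923\right) + H{\left(-63,63 \right)}} = \sqrt{\left(-66 + 923\right) - -54} = \sqrt{857 + \left(-9 + 63\right)} = \sqrt{857 + 54} = \sqrt{911}$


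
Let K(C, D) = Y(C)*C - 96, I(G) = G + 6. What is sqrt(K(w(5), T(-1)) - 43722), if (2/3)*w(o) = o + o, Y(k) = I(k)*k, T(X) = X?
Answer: I*sqrt(39093) ≈ 197.72*I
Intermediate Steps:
I(G) = 6 + G
Y(k) = k*(6 + k) (Y(k) = (6 + k)*k = k*(6 + k))
w(o) = 3*o (w(o) = 3*(o + o)/2 = 3*(2*o)/2 = 3*o)
K(C, D) = -96 + C**2*(6 + C) (K(C, D) = (C*(6 + C))*C - 96 = C**2*(6 + C) - 96 = -96 + C**2*(6 + C))
sqrt(K(w(5), T(-1)) - 43722) = sqrt((-96 + (3*5)**2*(6 + 3*5)) - 43722) = sqrt((-96 + 15**2*(6 + 15)) - 43722) = sqrt((-96 + 225*21) - 43722) = sqrt((-96 + 4725) - 43722) = sqrt(4629 - 43722) = sqrt(-39093) = I*sqrt(39093)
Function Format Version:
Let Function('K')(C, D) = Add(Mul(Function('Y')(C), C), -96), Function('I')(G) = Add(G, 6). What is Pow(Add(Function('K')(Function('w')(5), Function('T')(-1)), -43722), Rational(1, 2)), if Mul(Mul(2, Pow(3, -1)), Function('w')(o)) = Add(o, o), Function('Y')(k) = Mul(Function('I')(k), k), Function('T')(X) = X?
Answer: Mul(I, Pow(39093, Rational(1, 2))) ≈ Mul(197.72, I)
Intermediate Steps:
Function('I')(G) = Add(6, G)
Function('Y')(k) = Mul(k, Add(6, k)) (Function('Y')(k) = Mul(Add(6, k), k) = Mul(k, Add(6, k)))
Function('w')(o) = Mul(3, o) (Function('w')(o) = Mul(Rational(3, 2), Add(o, o)) = Mul(Rational(3, 2), Mul(2, o)) = Mul(3, o))
Function('K')(C, D) = Add(-96, Mul(Pow(C, 2), Add(6, C))) (Function('K')(C, D) = Add(Mul(Mul(C, Add(6, C)), C), -96) = Add(Mul(Pow(C, 2), Add(6, C)), -96) = Add(-96, Mul(Pow(C, 2), Add(6, C))))
Pow(Add(Function('K')(Function('w')(5), Function('T')(-1)), -43722), Rational(1, 2)) = Pow(Add(Add(-96, Mul(Pow(Mul(3, 5), 2), Add(6, Mul(3, 5)))), -43722), Rational(1, 2)) = Pow(Add(Add(-96, Mul(Pow(15, 2), Add(6, 15))), -43722), Rational(1, 2)) = Pow(Add(Add(-96, Mul(225, 21)), -43722), Rational(1, 2)) = Pow(Add(Add(-96, 4725), -43722), Rational(1, 2)) = Pow(Add(4629, -43722), Rational(1, 2)) = Pow(-39093, Rational(1, 2)) = Mul(I, Pow(39093, Rational(1, 2)))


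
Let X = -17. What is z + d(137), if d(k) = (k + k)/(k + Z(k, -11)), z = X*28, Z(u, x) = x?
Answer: -29851/63 ≈ -473.83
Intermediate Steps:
z = -476 (z = -17*28 = -476)
d(k) = 2*k/(-11 + k) (d(k) = (k + k)/(k - 11) = (2*k)/(-11 + k) = 2*k/(-11 + k))
z + d(137) = -476 + 2*137/(-11 + 137) = -476 + 2*137/126 = -476 + 2*137*(1/126) = -476 + 137/63 = -29851/63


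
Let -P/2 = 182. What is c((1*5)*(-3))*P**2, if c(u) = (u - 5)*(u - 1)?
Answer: 42398720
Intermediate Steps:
P = -364 (P = -2*182 = -364)
c(u) = (-1 + u)*(-5 + u) (c(u) = (-5 + u)*(-1 + u) = (-1 + u)*(-5 + u))
c((1*5)*(-3))*P**2 = (5 + ((1*5)*(-3))**2 - 6*1*5*(-3))*(-364)**2 = (5 + (5*(-3))**2 - 30*(-3))*132496 = (5 + (-15)**2 - 6*(-15))*132496 = (5 + 225 + 90)*132496 = 320*132496 = 42398720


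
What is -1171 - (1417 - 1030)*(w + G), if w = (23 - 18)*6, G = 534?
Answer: -219439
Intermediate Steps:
w = 30 (w = 5*6 = 30)
-1171 - (1417 - 1030)*(w + G) = -1171 - (1417 - 1030)*(30 + 534) = -1171 - 387*564 = -1171 - 1*218268 = -1171 - 218268 = -219439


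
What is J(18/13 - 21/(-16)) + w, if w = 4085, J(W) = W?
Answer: 850241/208 ≈ 4087.7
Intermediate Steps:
J(18/13 - 21/(-16)) + w = (18/13 - 21/(-16)) + 4085 = (18*(1/13) - 21*(-1/16)) + 4085 = (18/13 + 21/16) + 4085 = 561/208 + 4085 = 850241/208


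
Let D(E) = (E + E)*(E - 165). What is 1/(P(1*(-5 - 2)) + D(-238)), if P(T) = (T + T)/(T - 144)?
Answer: 151/28966042 ≈ 5.2130e-6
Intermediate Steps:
D(E) = 2*E*(-165 + E) (D(E) = (2*E)*(-165 + E) = 2*E*(-165 + E))
P(T) = 2*T/(-144 + T) (P(T) = (2*T)/(-144 + T) = 2*T/(-144 + T))
1/(P(1*(-5 - 2)) + D(-238)) = 1/(2*(1*(-5 - 2))/(-144 + 1*(-5 - 2)) + 2*(-238)*(-165 - 238)) = 1/(2*(1*(-7))/(-144 + 1*(-7)) + 2*(-238)*(-403)) = 1/(2*(-7)/(-144 - 7) + 191828) = 1/(2*(-7)/(-151) + 191828) = 1/(2*(-7)*(-1/151) + 191828) = 1/(14/151 + 191828) = 1/(28966042/151) = 151/28966042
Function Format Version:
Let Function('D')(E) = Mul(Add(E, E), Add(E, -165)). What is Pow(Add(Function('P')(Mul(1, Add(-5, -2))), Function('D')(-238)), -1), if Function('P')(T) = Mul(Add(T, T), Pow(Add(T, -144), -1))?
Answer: Rational(151, 28966042) ≈ 5.2130e-6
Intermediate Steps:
Function('D')(E) = Mul(2, E, Add(-165, E)) (Function('D')(E) = Mul(Mul(2, E), Add(-165, E)) = Mul(2, E, Add(-165, E)))
Function('P')(T) = Mul(2, T, Pow(Add(-144, T), -1)) (Function('P')(T) = Mul(Mul(2, T), Pow(Add(-144, T), -1)) = Mul(2, T, Pow(Add(-144, T), -1)))
Pow(Add(Function('P')(Mul(1, Add(-5, -2))), Function('D')(-238)), -1) = Pow(Add(Mul(2, Mul(1, Add(-5, -2)), Pow(Add(-144, Mul(1, Add(-5, -2))), -1)), Mul(2, -238, Add(-165, -238))), -1) = Pow(Add(Mul(2, Mul(1, -7), Pow(Add(-144, Mul(1, -7)), -1)), Mul(2, -238, -403)), -1) = Pow(Add(Mul(2, -7, Pow(Add(-144, -7), -1)), 191828), -1) = Pow(Add(Mul(2, -7, Pow(-151, -1)), 191828), -1) = Pow(Add(Mul(2, -7, Rational(-1, 151)), 191828), -1) = Pow(Add(Rational(14, 151), 191828), -1) = Pow(Rational(28966042, 151), -1) = Rational(151, 28966042)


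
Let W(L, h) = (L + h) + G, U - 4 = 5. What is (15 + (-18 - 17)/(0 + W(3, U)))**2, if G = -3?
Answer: 10000/81 ≈ 123.46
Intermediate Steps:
U = 9 (U = 4 + 5 = 9)
W(L, h) = -3 + L + h (W(L, h) = (L + h) - 3 = -3 + L + h)
(15 + (-18 - 17)/(0 + W(3, U)))**2 = (15 + (-18 - 17)/(0 + (-3 + 3 + 9)))**2 = (15 - 35/(0 + 9))**2 = (15 - 35/9)**2 = (100/9)**2 = 10000/81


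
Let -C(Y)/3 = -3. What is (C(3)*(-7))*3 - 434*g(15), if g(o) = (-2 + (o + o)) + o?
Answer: -18851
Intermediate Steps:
g(o) = -2 + 3*o (g(o) = (-2 + 2*o) + o = -2 + 3*o)
C(Y) = 9 (C(Y) = -3*(-3) = 9)
(C(3)*(-7))*3 - 434*g(15) = (9*(-7))*3 - 434*(-2 + 3*15) = -63*3 - 434*(-2 + 45) = -189 - 434*43 = -189 - 18662 = -18851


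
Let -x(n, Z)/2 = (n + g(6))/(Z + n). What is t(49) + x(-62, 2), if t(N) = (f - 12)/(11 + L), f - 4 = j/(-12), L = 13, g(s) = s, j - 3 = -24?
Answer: -1021/480 ≈ -2.1271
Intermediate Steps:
j = -21 (j = 3 - 24 = -21)
f = 23/4 (f = 4 - 21/(-12) = 4 - 21*(-1/12) = 4 + 7/4 = 23/4 ≈ 5.7500)
t(N) = -25/96 (t(N) = (23/4 - 12)/(11 + 13) = -25/4/24 = -25/4*1/24 = -25/96)
x(n, Z) = -2*(6 + n)/(Z + n) (x(n, Z) = -2*(n + 6)/(Z + n) = -2*(6 + n)/(Z + n))
t(49) + x(-62, 2) = -25/96 + 2*(-6 - 1*(-62))/(2 - 62) = -25/96 + 2*(-6 + 62)/(-60) = -25/96 + 2*(-1/60)*56 = -25/96 - 28/15 = -1021/480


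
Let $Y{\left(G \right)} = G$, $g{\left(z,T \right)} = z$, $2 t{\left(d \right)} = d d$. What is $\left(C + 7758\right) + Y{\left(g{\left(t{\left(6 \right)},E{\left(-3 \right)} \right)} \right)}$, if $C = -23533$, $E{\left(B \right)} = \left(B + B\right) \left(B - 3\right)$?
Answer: $-15757$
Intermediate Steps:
$E{\left(B \right)} = 2 B \left(-3 + B\right)$
$t{\left(d \right)} = \frac{d^{2}}{2}$ ($t{\left(d \right)} = \frac{d d}{2} = \frac{d^{2}}{2}$)
$\left(C + 7758\right) + Y{\left(g{\left(t{\left(6 \right)},E{\left(-3 \right)} \right)} \right)} = \left(-23533 + 7758\right) + \frac{6^{2}}{2} = -15775 + \frac{1}{2} \cdot 36 = -15775 + 18 = -15757$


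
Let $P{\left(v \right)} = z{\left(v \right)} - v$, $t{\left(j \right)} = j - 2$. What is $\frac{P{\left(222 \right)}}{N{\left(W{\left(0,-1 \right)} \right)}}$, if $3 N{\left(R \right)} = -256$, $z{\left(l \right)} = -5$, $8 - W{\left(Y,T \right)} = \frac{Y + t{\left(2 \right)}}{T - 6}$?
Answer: $\frac{681}{256} \approx 2.6602$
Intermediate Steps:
$t{\left(j \right)} = -2 + j$ ($t{\left(j \right)} = j - 2 = -2 + j$)
$W{\left(Y,T \right)} = 8 - \frac{Y}{-6 + T}$ ($W{\left(Y,T \right)} = 8 - \frac{Y + \left(-2 + 2\right)}{T - 6} = 8 - \frac{Y + 0}{-6 + T} = 8 - \frac{Y}{-6 + T}$)
$P{\left(v \right)} = -5 - v$
$N{\left(R \right)} = - \frac{256}{3}$ ($N{\left(R \right)} = \frac{1}{3} \left(-256\right) = - \frac{256}{3}$)
$\frac{P{\left(222 \right)}}{N{\left(W{\left(0,-1 \right)} \right)}} = \frac{-5 - 222}{- \frac{256}{3}} = \left(-5 - 222\right) \left(- \frac{3}{256}\right) = \left(-227\right) \left(- \frac{3}{256}\right) = \frac{681}{256}$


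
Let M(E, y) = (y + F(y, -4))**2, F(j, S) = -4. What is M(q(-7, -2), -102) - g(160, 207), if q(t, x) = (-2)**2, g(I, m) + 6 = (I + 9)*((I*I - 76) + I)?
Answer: -4329354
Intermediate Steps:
g(I, m) = -6 + (9 + I)*(-76 + I + I**2) (g(I, m) = -6 + (I + 9)*((I*I - 76) + I) = -6 + (9 + I)*((I**2 - 76) + I) = -6 + (9 + I)*((-76 + I**2) + I) = -6 + (9 + I)*(-76 + I + I**2))
q(t, x) = 4
M(E, y) = (-4 + y)**2 (M(E, y) = (y - 4)**2 = (-4 + y)**2)
M(q(-7, -2), -102) - g(160, 207) = (-4 - 102)**2 - (-690 + 160**3 - 67*160 + 10*160**2) = (-106)**2 - (-690 + 4096000 - 10720 + 10*25600) = 11236 - (-690 + 4096000 - 10720 + 256000) = 11236 - 1*4340590 = 11236 - 4340590 = -4329354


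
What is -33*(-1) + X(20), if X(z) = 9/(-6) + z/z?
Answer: 65/2 ≈ 32.500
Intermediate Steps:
X(z) = -½ (X(z) = 9*(-⅙) + 1 = -3/2 + 1 = -½)
-33*(-1) + X(20) = -33*(-1) - ½ = 33 - ½ = 65/2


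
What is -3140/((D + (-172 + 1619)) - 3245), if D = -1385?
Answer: 3140/3183 ≈ 0.98649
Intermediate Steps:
-3140/((D + (-172 + 1619)) - 3245) = -3140/((-1385 + (-172 + 1619)) - 3245) = -3140/((-1385 + 1447) - 3245) = -3140/(62 - 3245) = -3140/(-3183) = -3140*(-1/3183) = 3140/3183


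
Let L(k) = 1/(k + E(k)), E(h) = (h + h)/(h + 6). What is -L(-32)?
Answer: 13/384 ≈ 0.033854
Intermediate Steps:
E(h) = 2*h/(6 + h) (E(h) = (2*h)/(6 + h) = 2*h/(6 + h))
L(k) = 1/(k + 2*k/(6 + k))
-L(-32) = -(6 - 32)/((-32)*(8 - 32)) = -(-1)*(-26)/(32*(-24)) = -(-1)*(-1)*(-26)/(32*24) = -1*(-13/384) = 13/384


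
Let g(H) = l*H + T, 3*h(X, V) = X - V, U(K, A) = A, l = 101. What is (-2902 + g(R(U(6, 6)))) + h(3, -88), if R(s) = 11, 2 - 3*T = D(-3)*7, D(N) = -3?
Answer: -1753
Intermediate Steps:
h(X, V) = -V/3 + X/3 (h(X, V) = (X - V)/3 = -V/3 + X/3)
T = 23/3 (T = 2/3 - (-1)*7 = 2/3 - 1/3*(-21) = 2/3 + 7 = 23/3 ≈ 7.6667)
g(H) = 23/3 + 101*H (g(H) = 101*H + 23/3 = 23/3 + 101*H)
(-2902 + g(R(U(6, 6)))) + h(3, -88) = (-2902 + (23/3 + 101*11)) + (-1/3*(-88) + (1/3)*3) = (-2902 + (23/3 + 1111)) + (88/3 + 1) = (-2902 + 3356/3) + 91/3 = -5350/3 + 91/3 = -1753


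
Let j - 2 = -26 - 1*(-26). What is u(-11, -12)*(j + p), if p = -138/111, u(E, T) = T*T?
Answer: 4032/37 ≈ 108.97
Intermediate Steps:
j = 2 (j = 2 + (-26 - 1*(-26)) = 2 + (-26 + 26) = 2 + 0 = 2)
u(E, T) = T**2
p = -46/37 (p = -138*1/111 = -46/37 ≈ -1.2432)
u(-11, -12)*(j + p) = (-12)**2*(2 - 46/37) = 144*(28/37) = 4032/37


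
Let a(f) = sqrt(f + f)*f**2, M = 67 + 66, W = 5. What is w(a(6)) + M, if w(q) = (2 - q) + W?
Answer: 140 - 72*sqrt(3) ≈ 15.292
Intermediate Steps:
M = 133
a(f) = sqrt(2)*f**(5/2) (a(f) = sqrt(2*f)*f**2 = (sqrt(2)*sqrt(f))*f**2 = sqrt(2)*f**(5/2))
w(q) = 7 - q (w(q) = (2 - q) + 5 = 7 - q)
w(a(6)) + M = (7 - sqrt(2)*6**(5/2)) + 133 = (7 - sqrt(2)*36*sqrt(6)) + 133 = (7 - 72*sqrt(3)) + 133 = 140 - 72*sqrt(3)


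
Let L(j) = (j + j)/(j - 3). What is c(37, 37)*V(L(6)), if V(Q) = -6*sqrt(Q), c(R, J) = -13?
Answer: 156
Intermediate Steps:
L(j) = 2*j/(-3 + j) (L(j) = (2*j)/(-3 + j) = 2*j/(-3 + j))
c(37, 37)*V(L(6)) = -(-78)*sqrt(2*6/(-3 + 6)) = -(-78)*sqrt(2*6/3) = -(-78)*sqrt(2*6*(1/3)) = -(-78)*sqrt(4) = -(-78)*2 = -13*(-12) = 156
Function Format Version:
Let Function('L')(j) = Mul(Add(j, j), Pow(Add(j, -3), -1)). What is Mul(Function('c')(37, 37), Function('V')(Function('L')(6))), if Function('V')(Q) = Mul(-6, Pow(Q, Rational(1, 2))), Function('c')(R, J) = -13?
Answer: 156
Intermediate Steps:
Function('L')(j) = Mul(2, j, Pow(Add(-3, j), -1)) (Function('L')(j) = Mul(Mul(2, j), Pow(Add(-3, j), -1)) = Mul(2, j, Pow(Add(-3, j), -1)))
Mul(Function('c')(37, 37), Function('V')(Function('L')(6))) = Mul(-13, Mul(-6, Pow(Mul(2, 6, Pow(Add(-3, 6), -1)), Rational(1, 2)))) = Mul(-13, Mul(-6, Pow(Mul(2, 6, Pow(3, -1)), Rational(1, 2)))) = Mul(-13, Mul(-6, Pow(Mul(2, 6, Rational(1, 3)), Rational(1, 2)))) = Mul(-13, Mul(-6, Pow(4, Rational(1, 2)))) = Mul(-13, Mul(-6, 2)) = Mul(-13, -12) = 156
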